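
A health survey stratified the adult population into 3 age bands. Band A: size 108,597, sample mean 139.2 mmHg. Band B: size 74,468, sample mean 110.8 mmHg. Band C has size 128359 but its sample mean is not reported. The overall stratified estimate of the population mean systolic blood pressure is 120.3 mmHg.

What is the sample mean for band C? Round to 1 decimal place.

N = 108597 + 74468 + 128359 = 311424.
Overall total = μ·N = 120.3·311424 = 37464307.2.
Subtract the known strata: 108597·139.2 + 74468·110.8 = 23367756.8.
Remaining total for band C: 37464307.2 − 23367756.8 = 14096550.4.
Divide by its size: 14096550.4 / 128359 = 109.821... → 109.8.

109.8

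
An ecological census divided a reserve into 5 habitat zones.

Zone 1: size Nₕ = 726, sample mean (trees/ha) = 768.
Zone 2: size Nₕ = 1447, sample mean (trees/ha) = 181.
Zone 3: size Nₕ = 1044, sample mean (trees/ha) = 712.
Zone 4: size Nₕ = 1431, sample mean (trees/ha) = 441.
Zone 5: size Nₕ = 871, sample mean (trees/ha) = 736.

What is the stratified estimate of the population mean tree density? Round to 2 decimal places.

N = 726 + 1447 + 1044 + 1431 + 871 = 5519.
Overall mean = Σ (Nₕ/N)·x̄ₕ — weight by population share, not a simple average.
Σ Nₕx̄ₕ = 726·768 + 1447·181 + 1044·712 + 1431·441 + 871·736 = 557568 + 261907 + 743328 + 631071 + 641056 = 2834930.
Divide by N: 2834930 / 5519 = 513.6673... → 513.67.

513.67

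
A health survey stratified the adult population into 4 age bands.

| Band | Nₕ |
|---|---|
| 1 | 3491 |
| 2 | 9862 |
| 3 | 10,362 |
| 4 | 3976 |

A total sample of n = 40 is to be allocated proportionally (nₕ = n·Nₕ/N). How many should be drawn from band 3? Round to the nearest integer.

15

N = 3491 + 9862 + 10362 + 3976 = 27691.
n_3 = 40·10362/27691 = 14.968... → 15.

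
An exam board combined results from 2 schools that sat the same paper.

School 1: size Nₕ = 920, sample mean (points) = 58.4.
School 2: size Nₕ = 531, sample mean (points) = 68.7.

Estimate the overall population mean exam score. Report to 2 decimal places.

62.17

x̄_st = (Σ Nₕx̄ₕ) / (Σ Nₕ) = (920·58.4 + 531·68.7) / 1451
= 90207.7 / 1451 = 62.1693... → 62.17.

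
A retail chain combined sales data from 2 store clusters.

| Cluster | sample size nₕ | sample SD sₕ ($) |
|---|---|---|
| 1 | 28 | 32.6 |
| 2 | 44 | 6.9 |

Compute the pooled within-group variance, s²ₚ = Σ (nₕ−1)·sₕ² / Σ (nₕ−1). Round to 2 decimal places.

1: (28−1)·32.6² = 27·1062.76 = 28694.52
2: (44−1)·6.9² = 43·47.61 = 2047.23
Numerator = 30741.75; denominator = Σ(nₕ−1) = 70.
s²ₚ = 30741.75/70 = 439.1679... → 439.17.

439.17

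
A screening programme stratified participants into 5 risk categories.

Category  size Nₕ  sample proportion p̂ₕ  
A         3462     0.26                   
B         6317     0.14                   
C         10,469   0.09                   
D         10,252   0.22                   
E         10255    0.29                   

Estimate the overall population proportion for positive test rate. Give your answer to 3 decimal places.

Wₕ = Nₕ/N with N = 40755: 0.0849, 0.1550, 0.2569, 0.2516, 0.2516.
p̂_st = 0.0849·0.26 + 0.1550·0.14 + 0.2569·0.09 + 0.2516·0.22 + 0.2516·0.29 ≈ 0.19522... → 0.195.

0.195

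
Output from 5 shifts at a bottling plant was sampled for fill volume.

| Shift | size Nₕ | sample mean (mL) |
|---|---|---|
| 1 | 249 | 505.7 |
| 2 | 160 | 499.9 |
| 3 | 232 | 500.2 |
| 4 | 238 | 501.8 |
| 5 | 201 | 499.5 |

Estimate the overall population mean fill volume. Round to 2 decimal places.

N = 249 + 160 + 232 + 238 + 201 = 1080.
The stratified mean weights each stratum mean by its population share Nₕ/N.
Σ Nₕx̄ₕ = 249·505.7 + 160·499.9 + 232·500.2 + 238·501.8 + 201·499.5 = 125919.3 + 79984 + 116046.4 + 119428.4 + 100399.5 = 541777.6.
Divide by N: 541777.6 / 1080 = 501.6459... → 501.65.

501.65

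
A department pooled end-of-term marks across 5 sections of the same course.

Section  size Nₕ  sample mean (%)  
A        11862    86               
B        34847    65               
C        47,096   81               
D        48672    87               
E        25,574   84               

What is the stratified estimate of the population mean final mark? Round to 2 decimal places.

N = 11862 + 34847 + 47096 + 48672 + 25574 = 168051.
The stratified mean weights each stratum mean by its population share Nₕ/N.
Σ Nₕx̄ₕ = 11862·86 + 34847·65 + 47096·81 + 48672·87 + 25574·84 = 1020132 + 2265055 + 3814776 + 4234464 + 2148216 = 13482643.
Divide by N: 13482643 / 168051 = 80.2295... → 80.23.

80.23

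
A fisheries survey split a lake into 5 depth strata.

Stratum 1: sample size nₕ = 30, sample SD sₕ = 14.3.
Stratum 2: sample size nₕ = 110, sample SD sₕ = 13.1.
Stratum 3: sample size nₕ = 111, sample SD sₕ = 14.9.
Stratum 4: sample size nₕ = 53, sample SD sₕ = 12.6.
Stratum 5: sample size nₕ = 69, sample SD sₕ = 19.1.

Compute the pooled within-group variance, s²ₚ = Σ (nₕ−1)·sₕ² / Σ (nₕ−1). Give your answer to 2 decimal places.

223.15

Degrees of freedom: 29 + 109 + 110 + 52 + 68 = 368.
Σ(nₕ−1)sₕ² = 29·204.49 + 109·171.61 + 110·222.01 + 52·158.76 + 68·364.81 = 82119.4.
s²ₚ = 82119.4 / 368 = 223.1505... → 223.15.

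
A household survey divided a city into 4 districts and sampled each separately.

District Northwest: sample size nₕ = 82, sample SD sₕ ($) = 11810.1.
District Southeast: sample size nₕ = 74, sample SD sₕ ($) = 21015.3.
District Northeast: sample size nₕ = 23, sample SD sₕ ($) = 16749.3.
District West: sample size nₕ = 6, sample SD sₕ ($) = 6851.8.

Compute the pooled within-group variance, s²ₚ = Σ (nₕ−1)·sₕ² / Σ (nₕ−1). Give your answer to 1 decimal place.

275935233.4

Northwest: (82−1)·11810.1² = 81·139478462.01 = 11297755422.81
Southeast: (74−1)·21015.3² = 73·441642834.09 = 32239926888.57
Northeast: (23−1)·16749.3² = 22·280539050.49 = 6171859110.78
West: (6−1)·6851.8² = 5·46947163.24 = 234735816.2
Numerator = 49944277238.36; denominator = Σ(nₕ−1) = 181.
s²ₚ = 49944277238.36/181 = 275935233.361... → 275935233.4.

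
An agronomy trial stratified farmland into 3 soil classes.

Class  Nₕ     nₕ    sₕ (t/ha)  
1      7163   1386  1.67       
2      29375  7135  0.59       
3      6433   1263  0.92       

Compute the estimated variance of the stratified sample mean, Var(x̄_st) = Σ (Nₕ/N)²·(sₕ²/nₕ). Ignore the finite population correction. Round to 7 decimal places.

N = 42971. Term for each stratum: Wₕ²sₕ²/nₕ.
Var(x̄_st) = 0.0000559125 + 0.0000227990 + 0.0000150193 = 0.0000937307 → 0.0000937.

0.0000937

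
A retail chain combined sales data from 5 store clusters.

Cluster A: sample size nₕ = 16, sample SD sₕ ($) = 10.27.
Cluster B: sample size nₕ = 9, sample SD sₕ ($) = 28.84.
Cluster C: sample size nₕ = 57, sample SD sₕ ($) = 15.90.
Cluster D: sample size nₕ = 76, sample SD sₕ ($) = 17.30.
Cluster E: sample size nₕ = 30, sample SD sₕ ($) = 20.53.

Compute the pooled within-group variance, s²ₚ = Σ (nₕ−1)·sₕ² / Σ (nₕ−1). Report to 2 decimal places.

A: (16−1)·10.27² = 15·105.4729 = 1582.0935
B: (9−1)·28.84² = 8·831.7456 = 6653.9648
C: (57−1)·15.90² = 56·252.81 = 14157.36
D: (76−1)·17.30² = 75·299.29 = 22446.75
E: (30−1)·20.53² = 29·421.4809 = 12222.9461
Numerator = 57063.1144; denominator = Σ(nₕ−1) = 183.
s²ₚ = 57063.1144/183 = 311.8203... → 311.82.

311.82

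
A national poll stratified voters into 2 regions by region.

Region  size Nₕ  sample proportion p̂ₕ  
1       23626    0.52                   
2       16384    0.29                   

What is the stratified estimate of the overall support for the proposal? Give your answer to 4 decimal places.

N = 23626 + 16384 = 40010.
Overall proportion = Σ (Nₕ/N)·p̂ₕ.
Σ Nₕp̂ₕ = 12285.52 + 4751.36 = 17036.88.
17036.88 / 40010 = 0.425816... → 0.4258.

0.4258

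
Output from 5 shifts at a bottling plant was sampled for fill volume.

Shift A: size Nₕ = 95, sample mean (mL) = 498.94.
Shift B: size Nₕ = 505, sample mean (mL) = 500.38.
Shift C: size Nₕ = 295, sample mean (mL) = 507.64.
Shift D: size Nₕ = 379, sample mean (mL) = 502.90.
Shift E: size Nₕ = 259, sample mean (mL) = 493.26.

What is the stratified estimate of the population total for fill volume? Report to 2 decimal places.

768198.44

A: 95·498.94 = 47399.3
B: 505·500.38 = 252691.9
C: 295·507.64 = 149753.8
D: 379·502.90 = 190599.1
E: 259·493.26 = 127754.34
τ̂ = Σ Nₕx̄ₕ = 768198.44.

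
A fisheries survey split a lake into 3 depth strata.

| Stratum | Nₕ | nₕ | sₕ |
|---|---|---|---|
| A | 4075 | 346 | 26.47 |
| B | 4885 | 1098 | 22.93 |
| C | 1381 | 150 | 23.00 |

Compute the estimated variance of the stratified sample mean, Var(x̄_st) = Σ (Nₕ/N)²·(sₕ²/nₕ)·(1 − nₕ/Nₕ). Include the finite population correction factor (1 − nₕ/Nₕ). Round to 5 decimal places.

N = 10341; Wₕ = Nₕ/N.
stratum A: (4075/10341)²·26.47²/346·(1 − 346/4075) = 0.28775753
stratum B: (4885/10341)²·22.93²/1098·(1 − 1098/4885) = 0.08284009
stratum C: (1381/10341)²·23.00²/150·(1 − 150/1381) = 0.05606490
Sum = 0.42666253 → 0.42666.

0.42666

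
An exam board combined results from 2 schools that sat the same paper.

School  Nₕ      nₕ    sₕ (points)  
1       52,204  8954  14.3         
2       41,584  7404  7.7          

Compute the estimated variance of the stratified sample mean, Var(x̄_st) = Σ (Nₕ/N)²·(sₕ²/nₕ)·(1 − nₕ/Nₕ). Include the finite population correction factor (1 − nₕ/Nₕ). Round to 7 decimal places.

0.0071560

N = 93788. Term for each stratum: Wₕ²sₕ²/nₕ·(1−nₕ/Nₕ).
Var(x̄_st) = 0.0058620609 + 0.0012939539 = 0.0071560149 → 0.0071560.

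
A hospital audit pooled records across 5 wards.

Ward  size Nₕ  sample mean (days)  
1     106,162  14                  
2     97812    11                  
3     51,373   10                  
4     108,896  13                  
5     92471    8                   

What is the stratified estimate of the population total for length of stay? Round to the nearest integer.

5231346

1: 106162·14 = 1486268
2: 97812·11 = 1075932
3: 51373·10 = 513730
4: 108896·13 = 1415648
5: 92471·8 = 739768
τ̂ = Σ Nₕx̄ₕ = 5231346.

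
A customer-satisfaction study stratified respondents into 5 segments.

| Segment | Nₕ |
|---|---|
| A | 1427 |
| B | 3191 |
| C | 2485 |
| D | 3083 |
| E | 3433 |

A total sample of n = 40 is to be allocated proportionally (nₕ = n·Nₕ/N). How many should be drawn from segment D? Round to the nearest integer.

N = 1427 + 3191 + 2485 + 3083 + 3433 = 13619.
n_D = 40·3083/13619 = 9.055... → 9.

9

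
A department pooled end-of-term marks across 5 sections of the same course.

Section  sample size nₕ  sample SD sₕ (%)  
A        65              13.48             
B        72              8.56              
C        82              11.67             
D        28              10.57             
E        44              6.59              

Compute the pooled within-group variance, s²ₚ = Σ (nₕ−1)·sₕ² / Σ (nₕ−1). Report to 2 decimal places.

Degrees of freedom: 64 + 71 + 81 + 27 + 43 = 286.
Σ(nₕ−1)sₕ² = 64·181.7104 + 71·73.2736 + 81·136.1889 + 27·111.7249 + 43·43.4281 = 32747.1727.
s²ₚ = 32747.1727 / 286 = 114.5006... → 114.50.

114.50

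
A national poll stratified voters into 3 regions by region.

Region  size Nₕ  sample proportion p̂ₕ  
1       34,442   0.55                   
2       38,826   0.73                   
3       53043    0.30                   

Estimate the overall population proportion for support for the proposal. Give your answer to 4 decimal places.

0.5003

Wₕ = Nₕ/N with N = 126311: 0.2727, 0.3074, 0.4199.
p̂_st = 0.2727·0.55 + 0.3074·0.73 + 0.4199·0.30 ≈ 0.500344... → 0.5003.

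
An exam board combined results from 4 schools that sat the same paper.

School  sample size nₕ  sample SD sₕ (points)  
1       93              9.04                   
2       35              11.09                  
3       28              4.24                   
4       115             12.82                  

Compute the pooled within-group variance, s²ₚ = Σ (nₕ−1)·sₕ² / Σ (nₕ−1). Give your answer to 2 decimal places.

115.81

1: (93−1)·9.04² = 92·81.7216 = 7518.3872
2: (35−1)·11.09² = 34·122.9881 = 4181.5954
3: (28−1)·4.24² = 27·17.9776 = 485.3952
4: (115−1)·12.82² = 114·164.3524 = 18736.1736
Numerator = 30921.5514; denominator = Σ(nₕ−1) = 267.
s²ₚ = 30921.5514/267 = 115.8111... → 115.81.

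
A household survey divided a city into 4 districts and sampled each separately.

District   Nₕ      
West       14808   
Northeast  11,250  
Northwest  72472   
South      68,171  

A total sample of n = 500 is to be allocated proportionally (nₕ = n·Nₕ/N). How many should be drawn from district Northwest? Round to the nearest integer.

217

Share of district Northwest = 72472/166701 = 0.43474.
Allocate 500 × 0.43474 = 217.371... → 217.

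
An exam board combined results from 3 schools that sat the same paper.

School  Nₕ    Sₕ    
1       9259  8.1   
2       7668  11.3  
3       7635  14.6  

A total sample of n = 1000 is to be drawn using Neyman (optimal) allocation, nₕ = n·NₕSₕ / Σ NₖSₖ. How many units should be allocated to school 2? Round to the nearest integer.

317

1: NₕSₕ = 9259·8.1 = 74997.9
2: NₕSₕ = 7668·11.3 = 86648.4
3: NₕSₕ = 7635·14.6 = 111471
Σ NₕSₕ = 273117.3.
n_2 = 1000·86648.4/273117.3 = 317.257... → 317.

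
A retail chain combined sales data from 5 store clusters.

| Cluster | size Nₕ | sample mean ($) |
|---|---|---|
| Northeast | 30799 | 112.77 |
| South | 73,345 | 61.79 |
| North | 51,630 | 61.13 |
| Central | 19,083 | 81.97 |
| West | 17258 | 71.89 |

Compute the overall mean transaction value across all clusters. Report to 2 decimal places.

72.70

N = 30799 + 73345 + 51630 + 19083 + 17258 = 192115.
Weight each subgroup mean by Nₕ/N and sum.
Σ Nₕx̄ₕ = 30799·112.77 + 73345·61.79 + 51630·61.13 + 19083·81.97 + 17258·71.89 = 3473203.23 + 4531987.55 + 3156141.9 + 1564233.51 + 1240677.62 = 13966243.81.
Divide by N: 13966243.81 / 192115 = 72.6973... → 72.70.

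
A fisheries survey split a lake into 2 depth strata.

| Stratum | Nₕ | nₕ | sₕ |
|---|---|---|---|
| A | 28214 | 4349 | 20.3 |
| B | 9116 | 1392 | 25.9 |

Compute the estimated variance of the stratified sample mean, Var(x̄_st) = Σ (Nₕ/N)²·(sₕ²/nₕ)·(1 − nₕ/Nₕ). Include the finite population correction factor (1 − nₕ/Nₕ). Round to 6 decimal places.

N = 37330; Wₕ = Nₕ/N.
stratum A: (28214/37330)²·20.3²/4349·(1 − 4349/28214) = 0.045783900
stratum B: (9116/37330)²·25.9²/1392·(1 − 1392/9116) = 0.024349547
Sum = 0.070133448 → 0.070133.

0.070133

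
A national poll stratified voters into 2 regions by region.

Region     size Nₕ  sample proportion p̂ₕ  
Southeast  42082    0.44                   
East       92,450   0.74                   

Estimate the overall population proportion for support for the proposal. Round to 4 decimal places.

0.6462

N = 42082 + 92450 = 134532.
Overall proportion = Σ (Nₕ/N)·p̂ₕ.
Σ Nₕp̂ₕ = 18516.08 + 68413 = 86929.08.
86929.08 / 134532 = 0.646159... → 0.6462.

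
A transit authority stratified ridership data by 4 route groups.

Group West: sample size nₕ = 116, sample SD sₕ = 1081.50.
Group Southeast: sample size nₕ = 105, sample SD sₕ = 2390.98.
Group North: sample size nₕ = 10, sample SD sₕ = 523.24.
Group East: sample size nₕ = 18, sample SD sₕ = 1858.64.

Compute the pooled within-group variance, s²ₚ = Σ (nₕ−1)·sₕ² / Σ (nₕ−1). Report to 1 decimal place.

West: (116−1)·1081.50² = 115·1169642.25 = 134508858.75
Southeast: (105−1)·2390.98² = 104·5716785.3604 = 594545677.4816
North: (10−1)·523.24² = 9·273780.0976 = 2464020.8784
East: (18−1)·1858.64² = 17·3454542.6496 = 58727225.0432
Numerator = 790245782.1532; denominator = Σ(nₕ−1) = 245.
s²ₚ = 790245782.1532/245 = 3225492.988... → 3225493.0.

3225493.0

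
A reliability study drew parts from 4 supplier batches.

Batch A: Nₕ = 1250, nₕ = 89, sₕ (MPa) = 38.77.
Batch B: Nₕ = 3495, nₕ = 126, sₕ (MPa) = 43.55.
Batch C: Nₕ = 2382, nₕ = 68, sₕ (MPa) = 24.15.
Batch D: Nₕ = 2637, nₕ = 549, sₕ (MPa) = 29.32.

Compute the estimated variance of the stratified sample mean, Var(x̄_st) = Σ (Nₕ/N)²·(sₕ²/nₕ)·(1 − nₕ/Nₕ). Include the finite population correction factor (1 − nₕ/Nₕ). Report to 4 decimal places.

2.7025

N = 9764; Wₕ = Nₕ/N.
batch A: (1250/9764)²·38.77²/89·(1 − 89/1250) = 0.2570918
batch B: (3495/9764)²·43.55²/126·(1 − 126/3495) = 1.8590815
batch C: (2382/9764)²·24.15²/68·(1 − 68/2382) = 0.4958781
batch D: (2637/9764)²·29.32²/549·(1 − 549/2637) = 0.0904359
Sum = 2.7024873 → 2.7025.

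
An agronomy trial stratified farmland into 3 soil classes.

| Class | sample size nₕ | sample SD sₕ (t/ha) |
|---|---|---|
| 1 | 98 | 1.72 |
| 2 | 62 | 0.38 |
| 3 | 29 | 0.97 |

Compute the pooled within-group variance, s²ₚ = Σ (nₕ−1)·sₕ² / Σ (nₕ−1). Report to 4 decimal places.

1.7318

1: (98−1)·1.72² = 97·2.9584 = 286.9648
2: (62−1)·0.38² = 61·0.1444 = 8.8084
3: (29−1)·0.97² = 28·0.9409 = 26.3452
Numerator = 322.1184; denominator = Σ(nₕ−1) = 186.
s²ₚ = 322.1184/186 = 1.731819... → 1.7318.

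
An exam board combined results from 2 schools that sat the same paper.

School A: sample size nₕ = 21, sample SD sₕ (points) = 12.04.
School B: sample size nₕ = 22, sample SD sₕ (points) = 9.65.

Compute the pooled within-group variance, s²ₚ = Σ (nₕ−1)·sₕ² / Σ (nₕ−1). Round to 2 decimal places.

118.41

Degrees of freedom: 20 + 21 = 41.
Σ(nₕ−1)sₕ² = 20·144.9616 + 21·93.1225 = 4854.8045.
s²ₚ = 4854.8045 / 41 = 118.4099... → 118.41.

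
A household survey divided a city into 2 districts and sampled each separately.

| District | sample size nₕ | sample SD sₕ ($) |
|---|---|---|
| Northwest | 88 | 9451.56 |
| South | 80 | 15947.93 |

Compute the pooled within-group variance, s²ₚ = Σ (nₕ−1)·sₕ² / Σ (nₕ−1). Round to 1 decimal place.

167858217.2

Northwest: (88−1)·9451.56² = 87·89331986.4336 = 7771882819.7232
South: (80−1)·15947.93² = 79·254336471.2849 = 20092581231.5071
Numerator = 27864464051.2303; denominator = Σ(nₕ−1) = 166.
s²ₚ = 27864464051.2303/166 = 167858217.176... → 167858217.2.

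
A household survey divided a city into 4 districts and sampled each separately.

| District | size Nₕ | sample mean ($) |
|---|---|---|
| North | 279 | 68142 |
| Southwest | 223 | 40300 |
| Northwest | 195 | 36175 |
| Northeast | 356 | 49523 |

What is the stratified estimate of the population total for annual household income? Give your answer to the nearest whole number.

52682831

North: 279·68142 = 19011618
Southwest: 223·40300 = 8986900
Northwest: 195·36175 = 7054125
Northeast: 356·49523 = 17630188
τ̂ = Σ Nₕx̄ₕ = 52682831.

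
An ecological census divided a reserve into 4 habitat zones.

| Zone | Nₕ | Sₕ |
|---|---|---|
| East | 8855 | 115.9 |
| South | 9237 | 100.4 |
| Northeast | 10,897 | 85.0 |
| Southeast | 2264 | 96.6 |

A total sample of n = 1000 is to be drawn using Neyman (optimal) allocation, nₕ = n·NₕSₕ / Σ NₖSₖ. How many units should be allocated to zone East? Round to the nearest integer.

Σ NₕSₕ = 8855·115.9 + 9237·100.4 + 10897·85.0 + 2264·96.6 = 3098636.7.
Share for East: 1026294.5/3098636.7 = 0.33121.
n_East = 1000 × 0.33121 = 331.208... → 331.

331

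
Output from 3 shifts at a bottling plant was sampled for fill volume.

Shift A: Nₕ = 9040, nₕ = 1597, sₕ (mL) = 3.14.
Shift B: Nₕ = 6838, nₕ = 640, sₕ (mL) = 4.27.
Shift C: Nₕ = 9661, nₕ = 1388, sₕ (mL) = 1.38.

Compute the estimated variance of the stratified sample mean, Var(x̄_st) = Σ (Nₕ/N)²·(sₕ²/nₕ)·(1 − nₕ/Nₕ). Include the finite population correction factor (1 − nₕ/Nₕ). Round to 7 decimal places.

0.0026562

N = 25539; Wₕ = Nₕ/N.
shift A: (9040/25539)²·3.14²/1597·(1 − 1597/9040) = 0.0006368880
shift B: (6838/25539)²·4.27²/640·(1 − 640/6838) = 0.0018511801
shift C: (9661/25539)²·1.38²/1388·(1 − 1388/9661) = 0.0001681303
Sum = 0.0026561984 → 0.0026562.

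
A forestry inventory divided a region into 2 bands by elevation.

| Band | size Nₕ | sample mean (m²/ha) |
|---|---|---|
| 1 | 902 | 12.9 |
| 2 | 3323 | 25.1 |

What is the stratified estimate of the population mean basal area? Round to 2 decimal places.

x̄_st = (Σ Nₕx̄ₕ) / (Σ Nₕ) = (902·12.9 + 3323·25.1) / 4225
= 95043.1 / 4225 = 22.4954... → 22.50.

22.50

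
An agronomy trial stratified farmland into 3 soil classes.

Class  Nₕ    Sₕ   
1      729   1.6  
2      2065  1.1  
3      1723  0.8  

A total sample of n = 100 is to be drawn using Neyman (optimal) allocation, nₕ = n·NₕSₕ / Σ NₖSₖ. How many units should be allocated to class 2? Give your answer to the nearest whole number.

Σ NₕSₕ = 729·1.6 + 2065·1.1 + 1723·0.8 = 4816.3.
Share for 2: 2271.5/4816.3 = 0.47163.
n_2 = 100 × 0.47163 = 47.163... → 47.

47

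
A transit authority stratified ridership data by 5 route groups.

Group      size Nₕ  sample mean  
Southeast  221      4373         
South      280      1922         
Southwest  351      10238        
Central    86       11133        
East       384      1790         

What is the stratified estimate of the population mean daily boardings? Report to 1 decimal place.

5100.6

N = 221 + 280 + 351 + 86 + 384 = 1322.
The stratified mean weights each stratum mean by its population share Nₕ/N.
Σ Nₕx̄ₕ = 221·4373 + 280·1922 + 351·10238 + 86·11133 + 384·1790 = 966433 + 538160 + 3593538 + 957438 + 687360 = 6742929.
Divide by N: 6742929 / 1322 = 5100.551... → 5100.6.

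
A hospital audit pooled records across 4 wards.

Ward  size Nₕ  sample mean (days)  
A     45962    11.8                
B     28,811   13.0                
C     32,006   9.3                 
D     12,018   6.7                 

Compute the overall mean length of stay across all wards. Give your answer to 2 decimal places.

N = 45962 + 28811 + 32006 + 12018 = 118797.
Weight each subgroup mean by Nₕ/N and sum.
Σ Nₕx̄ₕ = 45962·11.8 + 28811·13.0 + 32006·9.3 + 12018·6.7 = 542351.6 + 374543 + 297655.8 + 80520.6 = 1295071.
Divide by N: 1295071 / 118797 = 10.9015... → 10.90.

10.90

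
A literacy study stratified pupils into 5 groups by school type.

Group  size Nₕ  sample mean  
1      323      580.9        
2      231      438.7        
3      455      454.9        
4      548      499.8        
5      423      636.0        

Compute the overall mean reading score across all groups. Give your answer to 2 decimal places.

524.68

x̄_st = (Σ Nₕx̄ₕ) / (Σ Nₕ) = (323·580.9 + 231·438.7 + 455·454.9 + 548·499.8 + 423·636.0) / 1980
= 1038868.3 / 1980 = 524.6810... → 524.68.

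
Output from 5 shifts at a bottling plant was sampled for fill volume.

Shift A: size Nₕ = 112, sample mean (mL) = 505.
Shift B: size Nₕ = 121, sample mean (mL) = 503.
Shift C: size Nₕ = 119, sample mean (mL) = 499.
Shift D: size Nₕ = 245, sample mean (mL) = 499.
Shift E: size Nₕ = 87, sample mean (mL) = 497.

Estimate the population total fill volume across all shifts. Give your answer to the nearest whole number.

A: 112·505 = 56560
B: 121·503 = 60863
C: 119·499 = 59381
D: 245·499 = 122255
E: 87·497 = 43239
τ̂ = Σ Nₕx̄ₕ = 342298.

342298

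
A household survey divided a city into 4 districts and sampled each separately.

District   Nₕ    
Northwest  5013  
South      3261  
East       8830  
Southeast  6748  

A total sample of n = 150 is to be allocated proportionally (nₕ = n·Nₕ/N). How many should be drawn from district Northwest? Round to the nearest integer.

Share of district Northwest = 5013/23852 = 0.21017.
Allocate 150 × 0.21017 = 31.526... → 32.

32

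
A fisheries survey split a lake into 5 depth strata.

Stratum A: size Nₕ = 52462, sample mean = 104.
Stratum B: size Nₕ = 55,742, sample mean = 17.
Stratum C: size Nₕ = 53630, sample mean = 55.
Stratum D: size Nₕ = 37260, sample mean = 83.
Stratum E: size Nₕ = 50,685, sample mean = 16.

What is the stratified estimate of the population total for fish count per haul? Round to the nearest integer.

Population total = Σ Nₕ·x̄ₕ (each stratum's size times its mean).
52462·104 + 55742·17 + 53630·55 + 37260·83 + 50685·16 = 5456048 + 947614 + 2949650 + 3092580 + 810960 = 13256852.

13256852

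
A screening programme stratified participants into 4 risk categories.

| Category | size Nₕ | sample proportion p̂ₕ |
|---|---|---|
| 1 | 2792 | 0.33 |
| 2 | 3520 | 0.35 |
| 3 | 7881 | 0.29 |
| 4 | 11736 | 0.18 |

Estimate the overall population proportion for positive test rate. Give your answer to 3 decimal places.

Wₕ = Nₕ/N with N = 25929: 0.1077, 0.1358, 0.3039, 0.4526.
p̂_st = 0.1077·0.33 + 0.1358·0.35 + 0.3039·0.29 + 0.4526·0.18 ≈ 0.25266... → 0.253.

0.253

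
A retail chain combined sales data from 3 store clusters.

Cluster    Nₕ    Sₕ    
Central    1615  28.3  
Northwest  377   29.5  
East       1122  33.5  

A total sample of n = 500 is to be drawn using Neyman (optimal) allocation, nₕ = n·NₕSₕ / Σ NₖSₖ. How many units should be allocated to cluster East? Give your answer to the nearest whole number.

199

Central: NₕSₕ = 1615·28.3 = 45704.5
Northwest: NₕSₕ = 377·29.5 = 11121.5
East: NₕSₕ = 1122·33.5 = 37587
Σ NₕSₕ = 94413.
n_East = 500·37587/94413 = 199.056... → 199.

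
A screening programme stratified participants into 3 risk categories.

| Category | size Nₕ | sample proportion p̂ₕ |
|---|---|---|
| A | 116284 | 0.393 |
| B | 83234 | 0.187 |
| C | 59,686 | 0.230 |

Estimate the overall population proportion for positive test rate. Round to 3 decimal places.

0.289

Wₕ = Nₕ/N with N = 259204: 0.4486, 0.3211, 0.2303.
p̂_st = 0.4486·0.393 + 0.3211·0.187 + 0.2303·0.230 ≈ 0.28932... → 0.289.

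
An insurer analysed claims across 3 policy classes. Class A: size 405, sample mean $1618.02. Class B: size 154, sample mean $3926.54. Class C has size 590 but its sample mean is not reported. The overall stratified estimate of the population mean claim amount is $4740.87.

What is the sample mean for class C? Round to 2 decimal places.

N = 405 + 154 + 590 = 1149.
Overall total = μ·N = 4740.87·1149 = 5447259.63.
Subtract the known strata: 405·1618.02 + 154·3926.54 = 1259985.26.
Remaining total for class C: 5447259.63 − 1259985.26 = 4187274.37.
Divide by its size: 4187274.37 / 590 = 7097.0752... → 7097.08.

7097.08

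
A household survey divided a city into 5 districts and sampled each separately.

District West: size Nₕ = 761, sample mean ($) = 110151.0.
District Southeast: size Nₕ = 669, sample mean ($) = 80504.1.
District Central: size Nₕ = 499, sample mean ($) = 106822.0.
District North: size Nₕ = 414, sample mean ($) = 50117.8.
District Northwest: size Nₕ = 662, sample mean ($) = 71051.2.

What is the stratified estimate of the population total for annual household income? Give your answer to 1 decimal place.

258770995.5

West: 761·110151.0 = 83824911
Southeast: 669·80504.1 = 53857242.9
Central: 499·106822.0 = 53304178
North: 414·50117.8 = 20748769.2
Northwest: 662·71051.2 = 47035894.4
τ̂ = Σ Nₕx̄ₕ = 258770995.5.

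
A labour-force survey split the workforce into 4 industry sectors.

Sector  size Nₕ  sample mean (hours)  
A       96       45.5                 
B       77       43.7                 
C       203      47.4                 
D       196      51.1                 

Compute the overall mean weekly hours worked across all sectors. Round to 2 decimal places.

47.85

N = 572; weights Wₕ = Nₕ/N = (0.1678, 0.1346, 0.3549, 0.3427).
x̄_st = Σ Wₕ·x̄ₕ = 0.1678·45.5 + 0.1346·43.7 + 0.3549·47.4 + 0.3427·51.1 ≈ 47.8509...
→ 47.85.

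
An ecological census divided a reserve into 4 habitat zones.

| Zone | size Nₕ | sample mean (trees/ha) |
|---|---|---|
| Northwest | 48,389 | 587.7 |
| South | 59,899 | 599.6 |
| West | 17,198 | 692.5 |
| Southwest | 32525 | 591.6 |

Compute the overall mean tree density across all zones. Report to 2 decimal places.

604.42

N = 158011; weights Wₕ = Nₕ/N = (0.3062, 0.3791, 0.1088, 0.2058).
x̄_st = Σ Wₕ·x̄ₕ = 0.3062·587.7 + 0.3791·599.6 + 0.1088·692.5 + 0.2058·591.6 ≈ 604.4203...
→ 604.42.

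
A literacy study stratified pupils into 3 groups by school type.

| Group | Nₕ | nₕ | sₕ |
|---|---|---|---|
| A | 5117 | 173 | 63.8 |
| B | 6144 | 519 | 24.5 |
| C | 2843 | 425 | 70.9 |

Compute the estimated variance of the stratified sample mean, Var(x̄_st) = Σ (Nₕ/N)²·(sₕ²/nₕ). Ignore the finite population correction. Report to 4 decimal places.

3.7971

N = 14104; Wₕ = Nₕ/N.
group A: (5117/14104)²·63.8²/173 = 3.0970020
group B: (6144/14104)²·24.5²/519 = 0.2194738
group C: (2843/14104)²·70.9²/425 = 0.4805877
Sum = 3.7970635 → 3.7971.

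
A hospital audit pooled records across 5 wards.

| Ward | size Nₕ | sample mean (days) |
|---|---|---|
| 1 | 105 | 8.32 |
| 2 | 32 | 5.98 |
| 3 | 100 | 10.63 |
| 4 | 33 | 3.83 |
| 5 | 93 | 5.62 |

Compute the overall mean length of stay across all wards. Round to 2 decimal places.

7.65

N = 363; weights Wₕ = Nₕ/N = (0.2893, 0.0882, 0.2755, 0.0909, 0.2562).
x̄_st = Σ Wₕ·x̄ₕ = 0.2893·8.32 + 0.0882·5.98 + 0.2755·10.63 + 0.0909·3.83 + 0.2562·5.62 ≈ 7.6502...
→ 7.65.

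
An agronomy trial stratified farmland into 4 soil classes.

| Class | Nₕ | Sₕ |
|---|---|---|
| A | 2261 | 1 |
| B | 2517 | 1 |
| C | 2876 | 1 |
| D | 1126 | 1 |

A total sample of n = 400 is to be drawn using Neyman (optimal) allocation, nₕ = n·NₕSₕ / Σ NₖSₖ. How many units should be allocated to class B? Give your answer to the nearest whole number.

Σ NₕSₕ = 2261·1 + 2517·1 + 2876·1 + 1126·1 = 8780.
Share for B: 2517/8780 = 0.28667.
n_B = 400 × 0.28667 = 114.670... → 115.

115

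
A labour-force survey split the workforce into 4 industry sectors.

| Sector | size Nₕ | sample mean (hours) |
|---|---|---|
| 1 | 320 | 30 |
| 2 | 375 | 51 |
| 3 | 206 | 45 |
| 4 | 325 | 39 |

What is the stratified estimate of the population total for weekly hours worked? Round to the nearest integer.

Population total = Σ Nₕ·x̄ₕ (each stratum's size times its mean).
320·30 + 375·51 + 206·45 + 325·39 = 9600 + 19125 + 9270 + 12675 = 50670.

50670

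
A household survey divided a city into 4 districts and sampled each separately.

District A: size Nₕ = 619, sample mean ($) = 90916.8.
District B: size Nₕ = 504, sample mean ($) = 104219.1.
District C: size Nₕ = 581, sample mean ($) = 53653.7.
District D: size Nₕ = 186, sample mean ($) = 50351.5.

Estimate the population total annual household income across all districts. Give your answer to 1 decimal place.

149342104.3

A: 619·90916.8 = 56277499.2
B: 504·104219.1 = 52526426.4
C: 581·53653.7 = 31172799.7
D: 186·50351.5 = 9365379
τ̂ = Σ Nₕx̄ₕ = 149342104.3.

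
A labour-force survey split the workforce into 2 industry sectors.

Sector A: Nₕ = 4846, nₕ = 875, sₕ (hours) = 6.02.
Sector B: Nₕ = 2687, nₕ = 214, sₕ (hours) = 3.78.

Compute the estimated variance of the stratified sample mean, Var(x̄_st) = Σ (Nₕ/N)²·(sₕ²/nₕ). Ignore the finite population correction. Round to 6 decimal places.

0.025635

N = 7533. Term for each stratum: Wₕ²sₕ²/nₕ.
Var(x̄_st) = 0.017140197 + 0.008495114 = 0.025635311 → 0.025635.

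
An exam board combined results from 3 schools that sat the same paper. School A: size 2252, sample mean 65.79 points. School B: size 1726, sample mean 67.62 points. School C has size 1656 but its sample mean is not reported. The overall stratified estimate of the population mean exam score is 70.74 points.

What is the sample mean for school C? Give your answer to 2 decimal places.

80.72

N = 2252 + 1726 + 1656 = 5634.
Overall total = μ·N = 70.74·5634 = 398549.16.
Subtract the known strata: 2252·65.79 + 1726·67.62 = 264871.2.
Remaining total for school C: 398549.16 − 264871.2 = 133677.96.
Divide by its size: 133677.96 / 1656 = 80.7234... → 80.72.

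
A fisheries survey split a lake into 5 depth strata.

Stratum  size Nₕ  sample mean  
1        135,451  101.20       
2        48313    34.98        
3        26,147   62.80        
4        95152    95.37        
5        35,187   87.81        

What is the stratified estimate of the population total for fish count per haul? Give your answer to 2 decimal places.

Population total = Σ Nₕ·x̄ₕ (each stratum's size times its mean).
135451·101.20 + 48313·34.98 + 26147·62.80 + 95152·95.37 + 35187·87.81 = 13707641.2 + 1689988.74 + 1642031.6 + 9074646.24 + 3089770.47 = 29204078.25.

29204078.25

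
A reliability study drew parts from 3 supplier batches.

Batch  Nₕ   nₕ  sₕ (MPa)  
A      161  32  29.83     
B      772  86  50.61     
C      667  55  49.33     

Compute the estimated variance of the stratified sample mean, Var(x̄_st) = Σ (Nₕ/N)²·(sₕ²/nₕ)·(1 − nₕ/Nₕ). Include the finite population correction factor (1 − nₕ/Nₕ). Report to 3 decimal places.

13.442

N = 1600. Term for each stratum: Wₕ²sₕ²/nₕ·(1−nₕ/Nₕ).
Var(x̄_st) = 0.225596 + 6.161347 + 7.054997 = 13.441940 → 13.442.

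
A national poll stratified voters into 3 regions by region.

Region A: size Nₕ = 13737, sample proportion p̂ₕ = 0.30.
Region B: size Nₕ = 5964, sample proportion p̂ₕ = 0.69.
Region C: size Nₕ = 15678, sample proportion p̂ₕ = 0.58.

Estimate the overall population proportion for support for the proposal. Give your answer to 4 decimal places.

0.4898

N = 13737 + 5964 + 15678 = 35379.
Overall proportion = Σ (Nₕ/N)·p̂ₕ.
Σ Nₕp̂ₕ = 4121.1 + 4115.16 + 9093.24 = 17329.5.
17329.5 / 35379 = 0.489824... → 0.4898.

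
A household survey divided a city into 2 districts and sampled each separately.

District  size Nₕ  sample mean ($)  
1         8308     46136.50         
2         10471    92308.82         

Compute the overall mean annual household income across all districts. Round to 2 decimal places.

71881.77

x̄_st = (Σ Nₕx̄ₕ) / (Σ Nₕ) = (8308·46136.50 + 10471·92308.82) / 18779
= 1349867696.22 / 18779 = 71881.7667... → 71881.77.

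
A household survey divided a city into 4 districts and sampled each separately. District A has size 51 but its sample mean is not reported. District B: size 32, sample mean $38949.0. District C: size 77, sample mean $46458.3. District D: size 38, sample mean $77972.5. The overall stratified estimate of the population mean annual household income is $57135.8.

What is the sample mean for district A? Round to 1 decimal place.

N = 51 + 32 + 77 + 38 = 198.
Overall total = μ·N = 57135.8·198 = 11312888.4.
Subtract the known strata: 32·38949.0 + 77·46458.3 + 38·77972.5 = 7786612.1.
Remaining total for district A: 11312888.4 − 7786612.1 = 3526276.3.
Divide by its size: 3526276.3 / 51 = 69142.673... → 69142.7.

69142.7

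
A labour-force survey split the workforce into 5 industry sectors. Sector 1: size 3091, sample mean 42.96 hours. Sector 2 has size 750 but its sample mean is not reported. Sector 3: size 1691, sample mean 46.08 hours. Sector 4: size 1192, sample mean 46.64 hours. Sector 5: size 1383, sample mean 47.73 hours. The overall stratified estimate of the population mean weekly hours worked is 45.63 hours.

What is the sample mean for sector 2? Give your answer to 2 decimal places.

N = 3091 + 750 + 1691 + 1192 + 1383 = 8107.
Overall total = μ·N = 45.63·8107 = 369922.41.
Subtract the known strata: 3091·42.96 + 1691·46.08 + 1192·46.64 + 1383·47.73 = 332316.11.
Remaining total for sector 2: 369922.41 − 332316.11 = 37606.3.
Divide by its size: 37606.3 / 750 = 50.1417... → 50.14.

50.14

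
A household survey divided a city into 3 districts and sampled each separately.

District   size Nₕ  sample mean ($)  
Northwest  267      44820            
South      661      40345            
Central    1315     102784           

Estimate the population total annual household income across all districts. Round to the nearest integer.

Northwest: 267·44820 = 11966940
South: 661·40345 = 26668045
Central: 1315·102784 = 135160960
τ̂ = Σ Nₕx̄ₕ = 173795945.

173795945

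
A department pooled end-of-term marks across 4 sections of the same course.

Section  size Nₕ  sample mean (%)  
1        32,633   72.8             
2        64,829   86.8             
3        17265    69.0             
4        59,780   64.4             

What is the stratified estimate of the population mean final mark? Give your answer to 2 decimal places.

74.75

N = 174507; weights Wₕ = Nₕ/N = (0.1870, 0.3715, 0.0989, 0.3426).
x̄_st = Σ Wₕ·x̄ₕ = 0.1870·72.8 + 0.3715·86.8 + 0.0989·69.0 + 0.3426·64.4 ≈ 74.7475...
→ 74.75.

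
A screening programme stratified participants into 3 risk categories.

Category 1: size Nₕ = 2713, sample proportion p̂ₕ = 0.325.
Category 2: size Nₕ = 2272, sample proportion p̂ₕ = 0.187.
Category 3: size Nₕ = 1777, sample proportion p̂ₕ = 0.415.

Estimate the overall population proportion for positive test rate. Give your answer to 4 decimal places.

0.3023

N = 2713 + 2272 + 1777 = 6762.
Overall proportion = Σ (Nₕ/N)·p̂ₕ.
Σ Nₕp̂ₕ = 881.725 + 424.864 + 737.455 = 2044.044.
2044.044 / 6762 = 0.302284... → 0.3023.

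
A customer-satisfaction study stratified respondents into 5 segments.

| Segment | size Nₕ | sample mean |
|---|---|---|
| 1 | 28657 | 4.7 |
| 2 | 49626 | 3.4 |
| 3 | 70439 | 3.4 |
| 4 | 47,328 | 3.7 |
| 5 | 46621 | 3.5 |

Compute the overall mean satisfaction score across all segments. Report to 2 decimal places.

N = 242671; weights Wₕ = Nₕ/N = (0.1181, 0.2045, 0.2903, 0.1950, 0.1921).
x̄_st = Σ Wₕ·x̄ₕ = 0.1181·4.7 + 0.2045·3.4 + 0.2903·3.4 + 0.1950·3.7 + 0.1921·3.5 ≈ 3.6312...
→ 3.63.

3.63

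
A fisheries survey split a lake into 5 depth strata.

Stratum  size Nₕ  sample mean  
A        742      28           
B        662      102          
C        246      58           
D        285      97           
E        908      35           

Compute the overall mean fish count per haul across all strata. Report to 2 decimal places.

56.98

N = 2843; weights Wₕ = Nₕ/N = (0.2610, 0.2329, 0.0865, 0.1002, 0.3194).
x̄_st = Σ Wₕ·x̄ₕ = 0.2610·28 + 0.2329·102 + 0.0865·58 + 0.1002·97 + 0.3194·35 ≈ 56.9796...
→ 56.98.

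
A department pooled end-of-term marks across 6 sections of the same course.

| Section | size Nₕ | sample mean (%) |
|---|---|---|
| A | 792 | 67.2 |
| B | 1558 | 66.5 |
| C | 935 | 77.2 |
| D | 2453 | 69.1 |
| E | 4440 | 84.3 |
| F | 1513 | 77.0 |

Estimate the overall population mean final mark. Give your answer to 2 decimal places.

N = 792 + 1558 + 935 + 2453 + 4440 + 1513 = 11691.
The stratified mean weights each stratum mean by its population share Nₕ/N.
Σ Nₕx̄ₕ = 792·67.2 + 1558·66.5 + 935·77.2 + 2453·69.1 + 4440·84.3 + 1513·77.0 = 53222.4 + 103607 + 72182 + 169502.3 + 374292 + 116501 = 889306.7.
Divide by N: 889306.7 / 11691 = 76.0676... → 76.07.

76.07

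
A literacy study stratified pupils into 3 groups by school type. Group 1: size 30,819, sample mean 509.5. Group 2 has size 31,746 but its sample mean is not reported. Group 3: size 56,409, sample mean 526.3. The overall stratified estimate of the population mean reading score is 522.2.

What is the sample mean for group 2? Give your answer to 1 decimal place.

527.2

N = 30819 + 31746 + 56409 = 118974.
Overall total = μ·N = 522.2·118974 = 62128222.8.
Subtract the known strata: 30819·509.5 + 56409·526.3 = 45390337.2.
Remaining total for group 2: 62128222.8 − 45390337.2 = 16737885.6.
Divide by its size: 16737885.6 / 31746 = 527.244... → 527.2.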